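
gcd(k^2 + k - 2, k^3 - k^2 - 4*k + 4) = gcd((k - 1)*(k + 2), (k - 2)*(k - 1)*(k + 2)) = k^2 + k - 2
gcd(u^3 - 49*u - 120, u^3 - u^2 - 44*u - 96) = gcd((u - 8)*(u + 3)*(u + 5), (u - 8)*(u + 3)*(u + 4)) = u^2 - 5*u - 24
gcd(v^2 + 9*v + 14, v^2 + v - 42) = v + 7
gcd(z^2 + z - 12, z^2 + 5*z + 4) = z + 4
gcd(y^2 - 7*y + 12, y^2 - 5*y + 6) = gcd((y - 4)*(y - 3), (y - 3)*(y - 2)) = y - 3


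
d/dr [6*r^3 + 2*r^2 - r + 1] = 18*r^2 + 4*r - 1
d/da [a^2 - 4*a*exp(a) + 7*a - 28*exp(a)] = -4*a*exp(a) + 2*a - 32*exp(a) + 7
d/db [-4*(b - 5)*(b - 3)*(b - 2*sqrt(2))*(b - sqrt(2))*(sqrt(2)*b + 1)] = -20*sqrt(2)*b^4 + 80*b^3 + 128*sqrt(2)*b^3 - 480*b^2 - 192*sqrt(2)*b^2 + 64*sqrt(2)*b + 568*b - 60*sqrt(2) + 128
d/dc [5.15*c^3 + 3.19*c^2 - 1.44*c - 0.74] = 15.45*c^2 + 6.38*c - 1.44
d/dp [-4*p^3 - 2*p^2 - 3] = 4*p*(-3*p - 1)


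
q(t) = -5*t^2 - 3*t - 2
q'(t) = -10*t - 3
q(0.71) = -6.65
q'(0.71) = -10.10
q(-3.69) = -59.01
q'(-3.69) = 33.90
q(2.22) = -33.30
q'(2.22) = -25.20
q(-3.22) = -44.18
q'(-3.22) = 29.20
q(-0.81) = -2.85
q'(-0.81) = 5.10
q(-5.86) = -156.12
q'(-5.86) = 55.60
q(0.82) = -7.82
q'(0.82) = -11.20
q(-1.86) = -13.72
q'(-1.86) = 15.60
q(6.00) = -200.00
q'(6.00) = -63.00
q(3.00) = -56.00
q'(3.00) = -33.00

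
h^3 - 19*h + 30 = (h - 3)*(h - 2)*(h + 5)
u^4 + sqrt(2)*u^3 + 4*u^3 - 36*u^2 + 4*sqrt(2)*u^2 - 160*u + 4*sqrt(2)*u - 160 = (u + 2)^2*(u - 4*sqrt(2))*(u + 5*sqrt(2))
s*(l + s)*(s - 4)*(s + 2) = l*s^3 - 2*l*s^2 - 8*l*s + s^4 - 2*s^3 - 8*s^2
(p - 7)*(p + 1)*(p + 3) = p^3 - 3*p^2 - 25*p - 21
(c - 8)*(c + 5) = c^2 - 3*c - 40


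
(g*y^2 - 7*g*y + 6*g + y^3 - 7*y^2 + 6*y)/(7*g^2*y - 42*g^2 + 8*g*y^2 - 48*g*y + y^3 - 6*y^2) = (y - 1)/(7*g + y)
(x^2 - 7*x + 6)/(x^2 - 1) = (x - 6)/(x + 1)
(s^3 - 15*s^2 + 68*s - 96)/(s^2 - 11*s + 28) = (s^2 - 11*s + 24)/(s - 7)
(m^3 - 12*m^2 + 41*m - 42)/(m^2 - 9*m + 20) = (m^3 - 12*m^2 + 41*m - 42)/(m^2 - 9*m + 20)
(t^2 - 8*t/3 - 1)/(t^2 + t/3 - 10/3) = (3*t^2 - 8*t - 3)/(3*t^2 + t - 10)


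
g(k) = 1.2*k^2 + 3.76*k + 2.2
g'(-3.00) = -3.44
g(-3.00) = 1.72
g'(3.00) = 10.96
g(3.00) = 24.28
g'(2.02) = 8.61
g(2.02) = 14.69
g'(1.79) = 8.06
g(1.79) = 12.78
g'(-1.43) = 0.33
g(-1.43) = -0.72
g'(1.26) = 6.78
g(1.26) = 8.84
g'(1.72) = 7.89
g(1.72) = 12.22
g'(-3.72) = -5.17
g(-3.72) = 4.82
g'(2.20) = 9.04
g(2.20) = 16.28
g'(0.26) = 4.38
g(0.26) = 3.26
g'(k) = 2.4*k + 3.76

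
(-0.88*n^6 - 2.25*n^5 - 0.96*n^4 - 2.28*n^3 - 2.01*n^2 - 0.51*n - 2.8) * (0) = 0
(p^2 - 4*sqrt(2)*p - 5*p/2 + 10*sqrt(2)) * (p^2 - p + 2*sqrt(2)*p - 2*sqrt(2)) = p^4 - 7*p^3/2 - 2*sqrt(2)*p^3 - 27*p^2/2 + 7*sqrt(2)*p^2 - 5*sqrt(2)*p + 56*p - 40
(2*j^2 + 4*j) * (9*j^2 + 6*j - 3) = 18*j^4 + 48*j^3 + 18*j^2 - 12*j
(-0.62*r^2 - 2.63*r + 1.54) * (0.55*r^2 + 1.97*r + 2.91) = -0.341*r^4 - 2.6679*r^3 - 6.1383*r^2 - 4.6195*r + 4.4814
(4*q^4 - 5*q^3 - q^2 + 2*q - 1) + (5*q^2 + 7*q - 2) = 4*q^4 - 5*q^3 + 4*q^2 + 9*q - 3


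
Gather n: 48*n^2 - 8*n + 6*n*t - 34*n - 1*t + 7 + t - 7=48*n^2 + n*(6*t - 42)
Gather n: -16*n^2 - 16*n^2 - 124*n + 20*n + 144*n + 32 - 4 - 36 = -32*n^2 + 40*n - 8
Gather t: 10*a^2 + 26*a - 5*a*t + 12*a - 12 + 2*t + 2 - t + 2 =10*a^2 + 38*a + t*(1 - 5*a) - 8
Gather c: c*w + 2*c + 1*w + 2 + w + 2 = c*(w + 2) + 2*w + 4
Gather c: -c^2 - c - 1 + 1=-c^2 - c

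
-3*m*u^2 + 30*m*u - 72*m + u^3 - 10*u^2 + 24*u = (-3*m + u)*(u - 6)*(u - 4)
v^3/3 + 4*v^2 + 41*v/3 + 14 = (v/3 + 1)*(v + 2)*(v + 7)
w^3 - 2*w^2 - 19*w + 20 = (w - 5)*(w - 1)*(w + 4)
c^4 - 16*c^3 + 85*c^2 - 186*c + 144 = (c - 8)*(c - 3)^2*(c - 2)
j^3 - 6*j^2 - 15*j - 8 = (j - 8)*(j + 1)^2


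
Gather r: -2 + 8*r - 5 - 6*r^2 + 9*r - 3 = -6*r^2 + 17*r - 10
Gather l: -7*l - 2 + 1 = -7*l - 1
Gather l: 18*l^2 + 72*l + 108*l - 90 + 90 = 18*l^2 + 180*l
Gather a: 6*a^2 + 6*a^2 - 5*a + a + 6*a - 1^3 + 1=12*a^2 + 2*a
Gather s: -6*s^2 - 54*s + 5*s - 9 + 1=-6*s^2 - 49*s - 8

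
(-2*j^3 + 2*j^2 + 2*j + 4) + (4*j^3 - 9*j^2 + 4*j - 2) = 2*j^3 - 7*j^2 + 6*j + 2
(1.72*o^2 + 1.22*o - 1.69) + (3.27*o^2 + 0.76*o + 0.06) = 4.99*o^2 + 1.98*o - 1.63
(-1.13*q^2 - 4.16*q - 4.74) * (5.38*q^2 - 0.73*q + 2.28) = -6.0794*q^4 - 21.5559*q^3 - 25.0408*q^2 - 6.0246*q - 10.8072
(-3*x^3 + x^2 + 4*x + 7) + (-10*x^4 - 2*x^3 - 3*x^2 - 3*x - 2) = -10*x^4 - 5*x^3 - 2*x^2 + x + 5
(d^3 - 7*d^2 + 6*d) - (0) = d^3 - 7*d^2 + 6*d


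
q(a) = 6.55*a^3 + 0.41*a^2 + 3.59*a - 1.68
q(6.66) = 1975.34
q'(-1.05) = 24.39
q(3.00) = 189.63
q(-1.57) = -31.65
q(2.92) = 175.37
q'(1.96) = 80.68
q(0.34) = -0.15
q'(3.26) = 215.10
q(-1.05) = -12.58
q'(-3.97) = 310.04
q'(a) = 19.65*a^2 + 0.82*a + 3.59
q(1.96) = 56.25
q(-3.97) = -419.31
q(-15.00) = -22069.53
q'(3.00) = 182.90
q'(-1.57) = 50.74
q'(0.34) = 6.14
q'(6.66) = 880.64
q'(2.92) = 173.53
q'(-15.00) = 4412.54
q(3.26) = 241.31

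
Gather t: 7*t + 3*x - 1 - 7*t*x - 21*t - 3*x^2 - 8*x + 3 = t*(-7*x - 14) - 3*x^2 - 5*x + 2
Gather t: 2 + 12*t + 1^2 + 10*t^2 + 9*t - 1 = 10*t^2 + 21*t + 2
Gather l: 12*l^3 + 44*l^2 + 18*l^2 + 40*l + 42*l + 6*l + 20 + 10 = 12*l^3 + 62*l^2 + 88*l + 30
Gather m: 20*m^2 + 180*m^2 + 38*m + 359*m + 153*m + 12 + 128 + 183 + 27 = 200*m^2 + 550*m + 350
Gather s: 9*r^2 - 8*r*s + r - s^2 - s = 9*r^2 + r - s^2 + s*(-8*r - 1)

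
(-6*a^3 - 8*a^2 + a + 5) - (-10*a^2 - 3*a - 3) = -6*a^3 + 2*a^2 + 4*a + 8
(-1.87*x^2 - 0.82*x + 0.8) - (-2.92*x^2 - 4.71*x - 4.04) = 1.05*x^2 + 3.89*x + 4.84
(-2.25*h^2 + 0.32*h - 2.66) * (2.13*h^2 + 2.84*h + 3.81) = -4.7925*h^4 - 5.7084*h^3 - 13.3295*h^2 - 6.3352*h - 10.1346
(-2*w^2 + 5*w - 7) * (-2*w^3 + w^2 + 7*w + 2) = 4*w^5 - 12*w^4 + 5*w^3 + 24*w^2 - 39*w - 14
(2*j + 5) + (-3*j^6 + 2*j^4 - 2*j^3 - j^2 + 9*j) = -3*j^6 + 2*j^4 - 2*j^3 - j^2 + 11*j + 5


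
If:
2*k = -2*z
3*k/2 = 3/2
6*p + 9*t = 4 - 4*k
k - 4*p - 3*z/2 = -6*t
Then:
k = 1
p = 5/16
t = -5/24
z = -1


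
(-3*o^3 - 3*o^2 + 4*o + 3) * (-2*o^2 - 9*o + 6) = 6*o^5 + 33*o^4 + o^3 - 60*o^2 - 3*o + 18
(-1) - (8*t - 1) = -8*t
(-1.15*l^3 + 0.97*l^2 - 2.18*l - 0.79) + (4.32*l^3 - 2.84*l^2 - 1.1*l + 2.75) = 3.17*l^3 - 1.87*l^2 - 3.28*l + 1.96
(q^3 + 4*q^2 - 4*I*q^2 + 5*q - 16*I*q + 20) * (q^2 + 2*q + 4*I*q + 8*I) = q^5 + 6*q^4 + 29*q^3 + 126*q^2 + 20*I*q^2 + 168*q + 120*I*q + 160*I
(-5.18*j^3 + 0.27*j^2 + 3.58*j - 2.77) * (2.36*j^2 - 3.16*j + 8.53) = -12.2248*j^5 + 17.006*j^4 - 36.5898*j^3 - 15.5469*j^2 + 39.2906*j - 23.6281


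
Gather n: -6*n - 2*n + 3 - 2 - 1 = -8*n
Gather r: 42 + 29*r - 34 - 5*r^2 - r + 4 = -5*r^2 + 28*r + 12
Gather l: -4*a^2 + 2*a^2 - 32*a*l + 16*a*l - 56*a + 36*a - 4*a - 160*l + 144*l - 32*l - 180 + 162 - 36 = -2*a^2 - 24*a + l*(-16*a - 48) - 54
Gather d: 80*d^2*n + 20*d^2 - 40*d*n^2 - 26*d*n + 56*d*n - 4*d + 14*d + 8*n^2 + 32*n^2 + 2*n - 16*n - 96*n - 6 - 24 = d^2*(80*n + 20) + d*(-40*n^2 + 30*n + 10) + 40*n^2 - 110*n - 30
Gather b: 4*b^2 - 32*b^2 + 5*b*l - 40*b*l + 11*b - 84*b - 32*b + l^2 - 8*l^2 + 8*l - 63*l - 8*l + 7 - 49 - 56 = -28*b^2 + b*(-35*l - 105) - 7*l^2 - 63*l - 98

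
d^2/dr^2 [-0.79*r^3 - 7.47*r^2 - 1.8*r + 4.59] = -4.74*r - 14.94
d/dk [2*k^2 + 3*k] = 4*k + 3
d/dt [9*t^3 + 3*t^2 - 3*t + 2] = 27*t^2 + 6*t - 3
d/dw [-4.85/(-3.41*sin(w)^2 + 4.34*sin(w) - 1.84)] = (21.049 - 33.077*sin(w))*cos(w)/(3.41*sin(w)^2 - 4.34*sin(w) + 1.84)^2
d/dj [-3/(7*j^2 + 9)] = 42*j/(7*j^2 + 9)^2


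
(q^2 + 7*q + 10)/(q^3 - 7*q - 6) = (q + 5)/(q^2 - 2*q - 3)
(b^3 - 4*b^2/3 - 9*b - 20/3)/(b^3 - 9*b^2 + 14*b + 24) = (b + 5/3)/(b - 6)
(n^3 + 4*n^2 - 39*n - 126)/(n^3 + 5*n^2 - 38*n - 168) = (n + 3)/(n + 4)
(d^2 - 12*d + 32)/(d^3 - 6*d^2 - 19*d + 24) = (d - 4)/(d^2 + 2*d - 3)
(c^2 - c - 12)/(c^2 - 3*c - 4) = (c + 3)/(c + 1)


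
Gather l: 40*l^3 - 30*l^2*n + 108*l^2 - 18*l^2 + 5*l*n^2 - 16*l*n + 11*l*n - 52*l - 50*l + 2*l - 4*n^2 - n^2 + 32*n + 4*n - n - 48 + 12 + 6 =40*l^3 + l^2*(90 - 30*n) + l*(5*n^2 - 5*n - 100) - 5*n^2 + 35*n - 30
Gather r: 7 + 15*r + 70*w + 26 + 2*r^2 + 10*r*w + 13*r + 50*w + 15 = 2*r^2 + r*(10*w + 28) + 120*w + 48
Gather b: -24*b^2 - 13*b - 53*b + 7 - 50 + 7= -24*b^2 - 66*b - 36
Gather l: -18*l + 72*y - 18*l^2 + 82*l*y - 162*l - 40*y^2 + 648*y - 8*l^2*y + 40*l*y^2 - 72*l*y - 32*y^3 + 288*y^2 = l^2*(-8*y - 18) + l*(40*y^2 + 10*y - 180) - 32*y^3 + 248*y^2 + 720*y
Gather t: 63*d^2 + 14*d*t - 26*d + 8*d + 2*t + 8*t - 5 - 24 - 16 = 63*d^2 - 18*d + t*(14*d + 10) - 45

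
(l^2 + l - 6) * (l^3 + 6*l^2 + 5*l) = l^5 + 7*l^4 + 5*l^3 - 31*l^2 - 30*l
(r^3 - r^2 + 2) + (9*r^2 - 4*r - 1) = r^3 + 8*r^2 - 4*r + 1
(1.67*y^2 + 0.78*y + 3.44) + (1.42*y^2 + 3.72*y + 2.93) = 3.09*y^2 + 4.5*y + 6.37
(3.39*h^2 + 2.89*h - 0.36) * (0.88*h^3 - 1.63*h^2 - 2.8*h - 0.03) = 2.9832*h^5 - 2.9825*h^4 - 14.5195*h^3 - 7.6069*h^2 + 0.9213*h + 0.0108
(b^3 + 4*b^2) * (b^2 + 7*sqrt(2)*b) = b^5 + 4*b^4 + 7*sqrt(2)*b^4 + 28*sqrt(2)*b^3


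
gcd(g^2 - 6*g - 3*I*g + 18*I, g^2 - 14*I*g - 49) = 1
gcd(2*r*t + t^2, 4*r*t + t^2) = t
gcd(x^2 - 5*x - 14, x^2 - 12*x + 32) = 1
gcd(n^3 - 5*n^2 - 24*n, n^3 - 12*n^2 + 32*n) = n^2 - 8*n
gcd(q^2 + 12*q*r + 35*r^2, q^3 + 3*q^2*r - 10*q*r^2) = q + 5*r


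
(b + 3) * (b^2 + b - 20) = b^3 + 4*b^2 - 17*b - 60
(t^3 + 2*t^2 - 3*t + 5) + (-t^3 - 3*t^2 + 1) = -t^2 - 3*t + 6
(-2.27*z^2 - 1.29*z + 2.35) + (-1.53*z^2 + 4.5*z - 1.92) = -3.8*z^2 + 3.21*z + 0.43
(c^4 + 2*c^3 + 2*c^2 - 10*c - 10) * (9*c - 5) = 9*c^5 + 13*c^4 + 8*c^3 - 100*c^2 - 40*c + 50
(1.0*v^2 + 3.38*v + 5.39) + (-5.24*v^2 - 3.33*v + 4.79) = -4.24*v^2 + 0.0499999999999998*v + 10.18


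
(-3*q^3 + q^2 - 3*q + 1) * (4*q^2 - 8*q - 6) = -12*q^5 + 28*q^4 - 2*q^3 + 22*q^2 + 10*q - 6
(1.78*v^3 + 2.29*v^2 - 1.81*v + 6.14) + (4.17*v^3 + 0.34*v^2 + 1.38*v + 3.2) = 5.95*v^3 + 2.63*v^2 - 0.43*v + 9.34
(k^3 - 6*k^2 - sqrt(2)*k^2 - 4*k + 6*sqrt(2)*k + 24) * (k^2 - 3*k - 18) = k^5 - 9*k^4 - sqrt(2)*k^4 - 4*k^3 + 9*sqrt(2)*k^3 + 144*k^2 - 108*sqrt(2)*k - 432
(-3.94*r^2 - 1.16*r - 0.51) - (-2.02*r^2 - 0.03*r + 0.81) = -1.92*r^2 - 1.13*r - 1.32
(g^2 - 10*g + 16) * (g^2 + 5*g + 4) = g^4 - 5*g^3 - 30*g^2 + 40*g + 64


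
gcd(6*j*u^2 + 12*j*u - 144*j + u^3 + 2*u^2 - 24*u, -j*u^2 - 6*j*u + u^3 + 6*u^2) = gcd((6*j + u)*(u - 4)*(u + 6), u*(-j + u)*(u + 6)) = u + 6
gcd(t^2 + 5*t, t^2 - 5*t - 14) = 1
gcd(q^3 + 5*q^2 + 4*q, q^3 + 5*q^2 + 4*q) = q^3 + 5*q^2 + 4*q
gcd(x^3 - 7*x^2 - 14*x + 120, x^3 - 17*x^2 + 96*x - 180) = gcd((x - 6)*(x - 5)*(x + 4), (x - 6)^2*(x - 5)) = x^2 - 11*x + 30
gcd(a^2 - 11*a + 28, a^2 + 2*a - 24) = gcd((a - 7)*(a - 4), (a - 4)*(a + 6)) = a - 4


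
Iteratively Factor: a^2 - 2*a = (a - 2)*(a)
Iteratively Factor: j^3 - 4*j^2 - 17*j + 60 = (j + 4)*(j^2 - 8*j + 15) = (j - 3)*(j + 4)*(j - 5)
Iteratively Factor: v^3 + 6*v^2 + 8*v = (v + 4)*(v^2 + 2*v) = (v + 2)*(v + 4)*(v)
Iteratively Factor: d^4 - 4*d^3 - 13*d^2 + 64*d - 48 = (d + 4)*(d^3 - 8*d^2 + 19*d - 12) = (d - 1)*(d + 4)*(d^2 - 7*d + 12) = (d - 3)*(d - 1)*(d + 4)*(d - 4)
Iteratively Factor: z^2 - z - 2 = (z - 2)*(z + 1)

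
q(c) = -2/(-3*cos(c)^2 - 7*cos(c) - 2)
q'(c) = -2*(-6*sin(c)*cos(c) - 7*sin(c))/(-3*cos(c)^2 - 7*cos(c) - 2)^2 = 2*(6*cos(c) + 7)*sin(c)/(3*cos(c)^2 + 7*cos(c) + 2)^2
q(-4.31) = -7.11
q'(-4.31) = 108.20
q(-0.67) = 0.21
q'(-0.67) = -0.17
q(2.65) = -1.09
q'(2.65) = 0.48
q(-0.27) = 0.17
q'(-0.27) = -0.05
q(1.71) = 1.84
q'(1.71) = 10.35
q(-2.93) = -1.01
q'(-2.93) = -0.12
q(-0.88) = 0.26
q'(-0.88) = -0.28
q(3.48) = -1.03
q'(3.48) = -0.24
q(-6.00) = 0.17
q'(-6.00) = 0.05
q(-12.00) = 0.20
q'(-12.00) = 0.13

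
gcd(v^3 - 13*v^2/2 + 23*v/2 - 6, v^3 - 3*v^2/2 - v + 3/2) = v^2 - 5*v/2 + 3/2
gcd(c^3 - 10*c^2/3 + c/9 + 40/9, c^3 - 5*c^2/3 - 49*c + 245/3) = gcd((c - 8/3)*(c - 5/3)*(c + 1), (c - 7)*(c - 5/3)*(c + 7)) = c - 5/3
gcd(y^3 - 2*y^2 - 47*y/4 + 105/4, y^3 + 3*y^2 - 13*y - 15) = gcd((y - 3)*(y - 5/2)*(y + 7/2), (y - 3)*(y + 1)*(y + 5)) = y - 3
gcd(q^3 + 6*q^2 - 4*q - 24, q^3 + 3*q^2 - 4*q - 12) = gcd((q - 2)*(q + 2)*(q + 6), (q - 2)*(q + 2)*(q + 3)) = q^2 - 4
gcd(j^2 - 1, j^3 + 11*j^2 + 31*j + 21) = j + 1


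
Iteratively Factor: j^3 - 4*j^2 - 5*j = (j + 1)*(j^2 - 5*j) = j*(j + 1)*(j - 5)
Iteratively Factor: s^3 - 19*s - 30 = (s + 3)*(s^2 - 3*s - 10) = (s - 5)*(s + 3)*(s + 2)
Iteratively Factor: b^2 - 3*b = (b)*(b - 3)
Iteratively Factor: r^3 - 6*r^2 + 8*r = (r)*(r^2 - 6*r + 8) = r*(r - 4)*(r - 2)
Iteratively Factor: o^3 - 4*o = (o)*(o^2 - 4) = o*(o + 2)*(o - 2)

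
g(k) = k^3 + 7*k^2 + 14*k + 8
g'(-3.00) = -1.00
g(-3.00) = 2.00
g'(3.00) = 83.00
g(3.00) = 140.00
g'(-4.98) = 18.68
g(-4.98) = -11.62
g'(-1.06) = 2.53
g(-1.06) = -0.17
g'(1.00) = 31.00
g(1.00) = 30.00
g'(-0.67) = 5.97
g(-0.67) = 1.46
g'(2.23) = 60.14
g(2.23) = 85.12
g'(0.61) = 23.66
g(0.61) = 19.37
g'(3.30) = 92.87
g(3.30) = 166.37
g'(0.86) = 28.26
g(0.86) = 25.85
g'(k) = 3*k^2 + 14*k + 14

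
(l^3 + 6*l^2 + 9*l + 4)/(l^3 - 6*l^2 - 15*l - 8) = (l + 4)/(l - 8)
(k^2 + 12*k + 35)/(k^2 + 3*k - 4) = (k^2 + 12*k + 35)/(k^2 + 3*k - 4)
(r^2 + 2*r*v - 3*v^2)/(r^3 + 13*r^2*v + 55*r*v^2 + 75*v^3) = (r - v)/(r^2 + 10*r*v + 25*v^2)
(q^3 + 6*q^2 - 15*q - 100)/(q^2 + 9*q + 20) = (q^2 + q - 20)/(q + 4)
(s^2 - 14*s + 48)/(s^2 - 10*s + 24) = (s - 8)/(s - 4)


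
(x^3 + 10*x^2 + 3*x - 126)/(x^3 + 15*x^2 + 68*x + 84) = (x - 3)/(x + 2)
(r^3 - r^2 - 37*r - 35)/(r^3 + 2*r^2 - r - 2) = (r^2 - 2*r - 35)/(r^2 + r - 2)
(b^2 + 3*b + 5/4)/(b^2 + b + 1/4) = (2*b + 5)/(2*b + 1)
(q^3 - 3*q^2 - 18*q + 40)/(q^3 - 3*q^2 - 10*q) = (q^2 + 2*q - 8)/(q*(q + 2))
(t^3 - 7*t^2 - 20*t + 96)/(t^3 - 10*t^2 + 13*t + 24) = (t + 4)/(t + 1)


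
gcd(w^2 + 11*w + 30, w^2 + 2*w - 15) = w + 5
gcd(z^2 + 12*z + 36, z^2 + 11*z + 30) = z + 6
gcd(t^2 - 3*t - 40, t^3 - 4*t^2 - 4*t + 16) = 1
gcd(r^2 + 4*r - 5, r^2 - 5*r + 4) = r - 1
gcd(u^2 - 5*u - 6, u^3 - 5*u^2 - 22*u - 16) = u + 1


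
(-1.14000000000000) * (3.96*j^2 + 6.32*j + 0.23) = -4.5144*j^2 - 7.2048*j - 0.2622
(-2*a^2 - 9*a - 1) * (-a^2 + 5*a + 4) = 2*a^4 - a^3 - 52*a^2 - 41*a - 4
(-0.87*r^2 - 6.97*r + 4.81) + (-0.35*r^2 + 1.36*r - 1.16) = -1.22*r^2 - 5.61*r + 3.65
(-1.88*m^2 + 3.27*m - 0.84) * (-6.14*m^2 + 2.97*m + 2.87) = 11.5432*m^4 - 25.6614*m^3 + 9.4739*m^2 + 6.8901*m - 2.4108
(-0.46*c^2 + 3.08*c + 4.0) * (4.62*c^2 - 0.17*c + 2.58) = -2.1252*c^4 + 14.3078*c^3 + 16.7696*c^2 + 7.2664*c + 10.32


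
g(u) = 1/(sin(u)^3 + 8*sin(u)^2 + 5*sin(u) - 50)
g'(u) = (-3*sin(u)^2*cos(u) - 16*sin(u)*cos(u) - 5*cos(u))/(sin(u)^3 + 8*sin(u)^2 + 5*sin(u) - 50)^2 = -(3*sin(u) + 1)*cos(u)/((sin(u) - 2)^2*(sin(u) + 5)^3)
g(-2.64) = -0.02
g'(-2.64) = -0.00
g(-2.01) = -0.02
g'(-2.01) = -0.00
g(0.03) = -0.02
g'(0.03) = -0.00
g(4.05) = -0.02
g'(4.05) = -0.00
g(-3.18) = -0.02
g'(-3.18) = 0.00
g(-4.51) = -0.03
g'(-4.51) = 0.00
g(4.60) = -0.02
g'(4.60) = -0.00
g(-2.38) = -0.02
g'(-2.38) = -0.00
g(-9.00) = -0.02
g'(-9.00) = 0.00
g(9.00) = -0.02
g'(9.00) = 0.01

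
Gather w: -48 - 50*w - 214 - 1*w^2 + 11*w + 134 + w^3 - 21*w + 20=w^3 - w^2 - 60*w - 108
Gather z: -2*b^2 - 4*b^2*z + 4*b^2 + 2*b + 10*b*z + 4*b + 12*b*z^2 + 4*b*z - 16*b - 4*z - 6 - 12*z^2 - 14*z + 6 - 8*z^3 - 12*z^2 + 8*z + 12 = 2*b^2 - 10*b - 8*z^3 + z^2*(12*b - 24) + z*(-4*b^2 + 14*b - 10) + 12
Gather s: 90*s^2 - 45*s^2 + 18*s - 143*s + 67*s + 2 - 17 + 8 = 45*s^2 - 58*s - 7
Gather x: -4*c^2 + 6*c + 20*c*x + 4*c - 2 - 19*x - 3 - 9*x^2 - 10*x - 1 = -4*c^2 + 10*c - 9*x^2 + x*(20*c - 29) - 6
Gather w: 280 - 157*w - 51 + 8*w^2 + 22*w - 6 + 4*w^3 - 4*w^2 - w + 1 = 4*w^3 + 4*w^2 - 136*w + 224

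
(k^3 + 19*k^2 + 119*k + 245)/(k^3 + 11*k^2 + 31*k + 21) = (k^2 + 12*k + 35)/(k^2 + 4*k + 3)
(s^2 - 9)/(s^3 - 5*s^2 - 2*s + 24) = (s + 3)/(s^2 - 2*s - 8)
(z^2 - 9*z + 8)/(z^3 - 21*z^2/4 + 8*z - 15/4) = 4*(z - 8)/(4*z^2 - 17*z + 15)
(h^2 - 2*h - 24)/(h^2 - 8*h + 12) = (h + 4)/(h - 2)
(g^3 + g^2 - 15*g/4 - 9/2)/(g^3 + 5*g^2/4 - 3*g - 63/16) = 4*(g - 2)/(4*g - 7)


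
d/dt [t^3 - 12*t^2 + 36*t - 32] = 3*t^2 - 24*t + 36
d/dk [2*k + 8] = 2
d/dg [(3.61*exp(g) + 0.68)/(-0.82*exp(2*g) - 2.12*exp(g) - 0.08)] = (2.9602*exp(2*g) + 1.1152*exp(g) + 1.1528)*exp(g)/(0.6724*exp(4*g) + 3.4768*exp(3*g) + 4.6256*exp(2*g) + 0.3392*exp(g) + 0.0064)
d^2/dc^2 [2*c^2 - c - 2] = 4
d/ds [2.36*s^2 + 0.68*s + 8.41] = 4.72*s + 0.68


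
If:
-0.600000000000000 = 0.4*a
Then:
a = -1.50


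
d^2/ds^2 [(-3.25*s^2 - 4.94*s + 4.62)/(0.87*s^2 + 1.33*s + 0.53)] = (0.0429780000000193*s^3 + 29.972718*s^2 + 45.741816*s + 17.222634)/(0.658503*s^6 + 3.020031*s^5 + 5.8203*s^4 + 6.032215*s^3 + 3.5457*s^2 + 1.120791*s + 0.148877)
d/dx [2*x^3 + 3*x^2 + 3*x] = 6*x^2 + 6*x + 3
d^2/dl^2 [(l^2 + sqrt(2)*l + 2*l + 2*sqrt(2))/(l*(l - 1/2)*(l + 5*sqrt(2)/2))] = 8*(8*l^6 + 24*sqrt(2)*l^5 + 48*l^5 + 96*l^4 + 234*sqrt(2)*l^4 + 13*sqrt(2)*l^3 + 874*l^3 - 360*l^2 + 612*sqrt(2)*l^2 - 300*sqrt(2)*l + 60*l + 50*sqrt(2))/(l^3*(32*l^6 - 48*l^5 + 240*sqrt(2)*l^5 - 360*sqrt(2)*l^4 + 1224*l^4 - 1804*l^3 + 1180*sqrt(2)*l^3 - 1530*sqrt(2)*l^2 + 900*l^2 - 150*l + 750*sqrt(2)*l - 125*sqrt(2)))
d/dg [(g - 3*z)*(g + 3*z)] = 2*g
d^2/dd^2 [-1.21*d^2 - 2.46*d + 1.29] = -2.42000000000000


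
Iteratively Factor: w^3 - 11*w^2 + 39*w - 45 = (w - 5)*(w^2 - 6*w + 9) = (w - 5)*(w - 3)*(w - 3)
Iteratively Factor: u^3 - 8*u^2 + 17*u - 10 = (u - 2)*(u^2 - 6*u + 5) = (u - 2)*(u - 1)*(u - 5)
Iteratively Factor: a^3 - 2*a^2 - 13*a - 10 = (a + 2)*(a^2 - 4*a - 5) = (a + 1)*(a + 2)*(a - 5)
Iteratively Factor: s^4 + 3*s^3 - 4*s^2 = (s)*(s^3 + 3*s^2 - 4*s) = s*(s - 1)*(s^2 + 4*s) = s^2*(s - 1)*(s + 4)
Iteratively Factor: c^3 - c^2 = (c)*(c^2 - c) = c*(c - 1)*(c)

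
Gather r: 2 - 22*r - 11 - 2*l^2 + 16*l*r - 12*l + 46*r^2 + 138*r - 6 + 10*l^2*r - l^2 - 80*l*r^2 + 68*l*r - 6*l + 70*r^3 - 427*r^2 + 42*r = -3*l^2 - 18*l + 70*r^3 + r^2*(-80*l - 381) + r*(10*l^2 + 84*l + 158) - 15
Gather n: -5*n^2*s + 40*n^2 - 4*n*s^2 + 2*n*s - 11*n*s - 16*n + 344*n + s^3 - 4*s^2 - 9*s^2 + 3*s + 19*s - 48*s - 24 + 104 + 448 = n^2*(40 - 5*s) + n*(-4*s^2 - 9*s + 328) + s^3 - 13*s^2 - 26*s + 528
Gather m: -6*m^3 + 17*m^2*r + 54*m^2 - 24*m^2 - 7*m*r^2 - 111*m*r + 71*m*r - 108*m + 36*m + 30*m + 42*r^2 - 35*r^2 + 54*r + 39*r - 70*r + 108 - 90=-6*m^3 + m^2*(17*r + 30) + m*(-7*r^2 - 40*r - 42) + 7*r^2 + 23*r + 18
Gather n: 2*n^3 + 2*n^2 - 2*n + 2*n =2*n^3 + 2*n^2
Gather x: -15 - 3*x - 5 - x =-4*x - 20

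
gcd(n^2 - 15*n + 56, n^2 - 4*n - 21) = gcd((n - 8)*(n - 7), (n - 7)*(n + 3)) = n - 7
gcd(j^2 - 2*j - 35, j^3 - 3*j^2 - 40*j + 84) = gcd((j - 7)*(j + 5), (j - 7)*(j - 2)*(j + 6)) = j - 7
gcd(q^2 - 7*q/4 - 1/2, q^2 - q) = 1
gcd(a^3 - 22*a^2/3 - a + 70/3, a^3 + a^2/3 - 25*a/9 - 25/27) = a + 5/3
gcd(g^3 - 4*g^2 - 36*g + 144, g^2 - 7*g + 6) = g - 6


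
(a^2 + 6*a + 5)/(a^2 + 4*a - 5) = (a + 1)/(a - 1)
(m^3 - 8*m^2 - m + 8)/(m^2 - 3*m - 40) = (m^2 - 1)/(m + 5)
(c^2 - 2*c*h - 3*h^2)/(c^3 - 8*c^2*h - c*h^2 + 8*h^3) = (c - 3*h)/(c^2 - 9*c*h + 8*h^2)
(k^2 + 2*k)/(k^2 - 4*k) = (k + 2)/(k - 4)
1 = 1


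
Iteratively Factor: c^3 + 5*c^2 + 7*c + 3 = (c + 3)*(c^2 + 2*c + 1) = (c + 1)*(c + 3)*(c + 1)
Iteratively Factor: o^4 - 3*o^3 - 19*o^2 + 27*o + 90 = (o - 5)*(o^3 + 2*o^2 - 9*o - 18) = (o - 5)*(o + 3)*(o^2 - o - 6) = (o - 5)*(o - 3)*(o + 3)*(o + 2)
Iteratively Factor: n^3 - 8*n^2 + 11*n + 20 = (n + 1)*(n^2 - 9*n + 20) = (n - 5)*(n + 1)*(n - 4)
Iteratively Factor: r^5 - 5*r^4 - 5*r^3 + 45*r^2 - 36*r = (r - 4)*(r^4 - r^3 - 9*r^2 + 9*r) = r*(r - 4)*(r^3 - r^2 - 9*r + 9) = r*(r - 4)*(r - 1)*(r^2 - 9) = r*(r - 4)*(r - 1)*(r + 3)*(r - 3)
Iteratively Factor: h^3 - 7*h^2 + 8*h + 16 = (h - 4)*(h^2 - 3*h - 4) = (h - 4)*(h + 1)*(h - 4)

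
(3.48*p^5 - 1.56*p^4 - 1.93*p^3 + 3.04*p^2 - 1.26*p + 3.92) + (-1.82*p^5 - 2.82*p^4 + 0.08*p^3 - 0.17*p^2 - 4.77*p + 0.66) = 1.66*p^5 - 4.38*p^4 - 1.85*p^3 + 2.87*p^2 - 6.03*p + 4.58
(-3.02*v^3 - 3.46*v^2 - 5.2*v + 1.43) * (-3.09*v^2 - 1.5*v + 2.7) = 9.3318*v^5 + 15.2214*v^4 + 13.104*v^3 - 5.9607*v^2 - 16.185*v + 3.861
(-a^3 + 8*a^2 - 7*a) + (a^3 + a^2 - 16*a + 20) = 9*a^2 - 23*a + 20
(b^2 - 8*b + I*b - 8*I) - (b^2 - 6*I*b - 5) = -8*b + 7*I*b + 5 - 8*I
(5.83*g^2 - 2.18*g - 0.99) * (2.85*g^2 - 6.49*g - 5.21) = 16.6155*g^4 - 44.0497*g^3 - 19.0476*g^2 + 17.7829*g + 5.1579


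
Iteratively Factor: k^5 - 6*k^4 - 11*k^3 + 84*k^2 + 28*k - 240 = (k + 3)*(k^4 - 9*k^3 + 16*k^2 + 36*k - 80) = (k - 4)*(k + 3)*(k^3 - 5*k^2 - 4*k + 20) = (k - 4)*(k + 2)*(k + 3)*(k^2 - 7*k + 10) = (k - 4)*(k - 2)*(k + 2)*(k + 3)*(k - 5)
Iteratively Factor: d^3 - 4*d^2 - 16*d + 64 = (d - 4)*(d^2 - 16) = (d - 4)^2*(d + 4)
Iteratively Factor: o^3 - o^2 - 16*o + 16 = (o - 4)*(o^2 + 3*o - 4) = (o - 4)*(o - 1)*(o + 4)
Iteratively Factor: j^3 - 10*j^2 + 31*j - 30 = (j - 5)*(j^2 - 5*j + 6) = (j - 5)*(j - 2)*(j - 3)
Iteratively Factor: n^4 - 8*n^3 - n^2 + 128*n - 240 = (n - 5)*(n^3 - 3*n^2 - 16*n + 48) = (n - 5)*(n + 4)*(n^2 - 7*n + 12) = (n - 5)*(n - 3)*(n + 4)*(n - 4)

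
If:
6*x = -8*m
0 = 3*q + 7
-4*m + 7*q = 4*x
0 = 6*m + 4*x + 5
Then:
No Solution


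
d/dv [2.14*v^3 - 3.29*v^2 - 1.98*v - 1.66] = 6.42*v^2 - 6.58*v - 1.98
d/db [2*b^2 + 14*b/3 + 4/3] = 4*b + 14/3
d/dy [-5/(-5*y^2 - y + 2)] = 5*(-10*y - 1)/(5*y^2 + y - 2)^2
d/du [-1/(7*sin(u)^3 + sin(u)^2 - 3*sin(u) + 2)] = (21*sin(u)^2 + 2*sin(u) - 3)*cos(u)/(7*sin(u)^3 + sin(u)^2 - 3*sin(u) + 2)^2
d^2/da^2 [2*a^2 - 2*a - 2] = 4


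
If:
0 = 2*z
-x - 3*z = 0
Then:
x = 0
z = 0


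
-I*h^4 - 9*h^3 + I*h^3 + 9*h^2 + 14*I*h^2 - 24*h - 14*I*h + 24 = (h - 6*I)*(h - 4*I)*(h + I)*(-I*h + I)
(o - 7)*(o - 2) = o^2 - 9*o + 14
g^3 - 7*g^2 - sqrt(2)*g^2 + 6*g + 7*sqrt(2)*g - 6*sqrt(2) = (g - 6)*(g - 1)*(g - sqrt(2))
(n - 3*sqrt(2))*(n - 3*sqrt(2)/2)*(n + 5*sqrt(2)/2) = n^3 - 2*sqrt(2)*n^2 - 27*n/2 + 45*sqrt(2)/2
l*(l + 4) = l^2 + 4*l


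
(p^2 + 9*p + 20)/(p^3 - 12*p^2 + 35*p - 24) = (p^2 + 9*p + 20)/(p^3 - 12*p^2 + 35*p - 24)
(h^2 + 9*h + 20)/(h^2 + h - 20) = (h + 4)/(h - 4)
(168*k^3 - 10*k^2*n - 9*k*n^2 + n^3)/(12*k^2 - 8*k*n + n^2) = (28*k^2 + 3*k*n - n^2)/(2*k - n)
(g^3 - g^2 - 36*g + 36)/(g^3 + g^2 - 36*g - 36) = (g - 1)/(g + 1)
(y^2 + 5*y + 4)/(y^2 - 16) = (y + 1)/(y - 4)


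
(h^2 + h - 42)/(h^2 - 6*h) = (h + 7)/h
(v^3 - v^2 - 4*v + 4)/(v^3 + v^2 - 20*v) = (v^3 - v^2 - 4*v + 4)/(v*(v^2 + v - 20))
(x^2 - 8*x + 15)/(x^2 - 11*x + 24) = (x - 5)/(x - 8)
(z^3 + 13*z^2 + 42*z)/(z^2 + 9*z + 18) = z*(z + 7)/(z + 3)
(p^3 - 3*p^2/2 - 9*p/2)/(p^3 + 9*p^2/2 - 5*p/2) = (2*p^2 - 3*p - 9)/(2*p^2 + 9*p - 5)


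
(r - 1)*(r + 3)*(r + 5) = r^3 + 7*r^2 + 7*r - 15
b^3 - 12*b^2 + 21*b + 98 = (b - 7)^2*(b + 2)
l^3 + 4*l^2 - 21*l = l*(l - 3)*(l + 7)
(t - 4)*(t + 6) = t^2 + 2*t - 24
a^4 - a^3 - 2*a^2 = a^2*(a - 2)*(a + 1)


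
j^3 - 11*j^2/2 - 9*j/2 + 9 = (j - 6)*(j - 1)*(j + 3/2)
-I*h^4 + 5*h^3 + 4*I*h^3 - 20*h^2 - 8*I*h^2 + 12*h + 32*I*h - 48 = (h - 4)*(h - 2*I)*(h + 6*I)*(-I*h + 1)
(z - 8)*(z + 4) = z^2 - 4*z - 32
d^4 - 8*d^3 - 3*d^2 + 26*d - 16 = (d - 8)*(d - 1)^2*(d + 2)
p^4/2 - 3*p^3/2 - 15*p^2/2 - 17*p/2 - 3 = (p/2 + 1/2)*(p - 6)*(p + 1)^2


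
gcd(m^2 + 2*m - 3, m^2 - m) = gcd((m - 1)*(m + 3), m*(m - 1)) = m - 1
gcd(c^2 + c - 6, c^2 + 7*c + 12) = c + 3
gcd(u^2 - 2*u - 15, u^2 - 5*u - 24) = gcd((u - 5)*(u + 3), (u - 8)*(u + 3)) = u + 3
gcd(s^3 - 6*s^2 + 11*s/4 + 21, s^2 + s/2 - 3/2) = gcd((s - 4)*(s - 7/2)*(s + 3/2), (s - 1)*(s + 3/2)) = s + 3/2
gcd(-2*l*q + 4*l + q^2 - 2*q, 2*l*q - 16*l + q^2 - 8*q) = 1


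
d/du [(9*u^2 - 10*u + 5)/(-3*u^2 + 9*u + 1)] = (51*u^2 + 48*u - 55)/(9*u^4 - 54*u^3 + 75*u^2 + 18*u + 1)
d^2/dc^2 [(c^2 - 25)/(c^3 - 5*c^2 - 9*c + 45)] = 2*(c^3 + 15*c^2 + 27*c + 45)/(c^6 - 27*c^4 + 243*c^2 - 729)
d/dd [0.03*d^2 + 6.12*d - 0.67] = 0.06*d + 6.12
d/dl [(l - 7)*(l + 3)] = 2*l - 4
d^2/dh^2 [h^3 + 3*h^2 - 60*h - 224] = 6*h + 6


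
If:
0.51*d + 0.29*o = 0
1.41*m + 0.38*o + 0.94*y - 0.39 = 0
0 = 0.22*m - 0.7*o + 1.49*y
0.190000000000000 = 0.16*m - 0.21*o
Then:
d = 0.26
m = 0.60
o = -0.45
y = -0.30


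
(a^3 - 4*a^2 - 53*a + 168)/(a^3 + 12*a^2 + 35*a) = (a^2 - 11*a + 24)/(a*(a + 5))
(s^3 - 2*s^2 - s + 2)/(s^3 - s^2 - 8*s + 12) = (s^2 - 1)/(s^2 + s - 6)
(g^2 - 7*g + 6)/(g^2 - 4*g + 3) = (g - 6)/(g - 3)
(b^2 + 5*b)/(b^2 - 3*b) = (b + 5)/(b - 3)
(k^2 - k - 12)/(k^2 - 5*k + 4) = (k + 3)/(k - 1)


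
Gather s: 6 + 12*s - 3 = 12*s + 3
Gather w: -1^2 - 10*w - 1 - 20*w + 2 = -30*w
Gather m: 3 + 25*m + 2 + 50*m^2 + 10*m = 50*m^2 + 35*m + 5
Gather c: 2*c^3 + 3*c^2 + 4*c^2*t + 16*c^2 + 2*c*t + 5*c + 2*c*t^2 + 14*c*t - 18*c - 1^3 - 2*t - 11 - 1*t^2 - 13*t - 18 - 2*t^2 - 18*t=2*c^3 + c^2*(4*t + 19) + c*(2*t^2 + 16*t - 13) - 3*t^2 - 33*t - 30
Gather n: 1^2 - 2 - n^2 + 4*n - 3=-n^2 + 4*n - 4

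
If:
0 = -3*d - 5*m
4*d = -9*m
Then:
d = 0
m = 0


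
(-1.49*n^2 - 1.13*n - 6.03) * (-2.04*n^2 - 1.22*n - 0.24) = 3.0396*n^4 + 4.123*n^3 + 14.0374*n^2 + 7.6278*n + 1.4472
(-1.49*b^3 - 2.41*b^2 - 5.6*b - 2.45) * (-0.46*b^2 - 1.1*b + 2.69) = 0.6854*b^5 + 2.7476*b^4 + 1.2189*b^3 + 0.8041*b^2 - 12.369*b - 6.5905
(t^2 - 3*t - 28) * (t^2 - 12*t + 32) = t^4 - 15*t^3 + 40*t^2 + 240*t - 896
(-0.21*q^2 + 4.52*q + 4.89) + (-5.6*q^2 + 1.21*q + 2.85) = -5.81*q^2 + 5.73*q + 7.74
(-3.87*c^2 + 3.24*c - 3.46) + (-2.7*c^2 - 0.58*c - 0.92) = -6.57*c^2 + 2.66*c - 4.38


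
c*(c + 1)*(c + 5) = c^3 + 6*c^2 + 5*c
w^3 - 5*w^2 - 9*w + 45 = (w - 5)*(w - 3)*(w + 3)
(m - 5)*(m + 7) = m^2 + 2*m - 35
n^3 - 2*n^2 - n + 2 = (n - 2)*(n - 1)*(n + 1)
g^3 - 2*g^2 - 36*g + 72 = (g - 6)*(g - 2)*(g + 6)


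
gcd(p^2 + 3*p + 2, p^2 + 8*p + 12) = p + 2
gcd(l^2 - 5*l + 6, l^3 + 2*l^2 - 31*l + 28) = 1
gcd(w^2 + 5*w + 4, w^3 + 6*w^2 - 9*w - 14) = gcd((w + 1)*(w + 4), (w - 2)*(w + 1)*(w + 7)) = w + 1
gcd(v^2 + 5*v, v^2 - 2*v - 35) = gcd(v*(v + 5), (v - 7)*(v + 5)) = v + 5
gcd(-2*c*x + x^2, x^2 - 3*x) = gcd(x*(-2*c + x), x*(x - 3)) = x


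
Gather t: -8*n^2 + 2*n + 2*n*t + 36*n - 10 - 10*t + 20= -8*n^2 + 38*n + t*(2*n - 10) + 10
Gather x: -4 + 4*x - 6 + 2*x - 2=6*x - 12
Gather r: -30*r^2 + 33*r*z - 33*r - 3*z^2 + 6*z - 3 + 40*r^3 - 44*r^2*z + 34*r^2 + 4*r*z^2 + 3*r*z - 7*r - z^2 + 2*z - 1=40*r^3 + r^2*(4 - 44*z) + r*(4*z^2 + 36*z - 40) - 4*z^2 + 8*z - 4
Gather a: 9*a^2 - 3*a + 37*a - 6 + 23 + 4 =9*a^2 + 34*a + 21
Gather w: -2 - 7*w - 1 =-7*w - 3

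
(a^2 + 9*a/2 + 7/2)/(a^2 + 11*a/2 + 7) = (a + 1)/(a + 2)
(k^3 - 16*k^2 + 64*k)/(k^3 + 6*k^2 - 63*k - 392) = k*(k - 8)/(k^2 + 14*k + 49)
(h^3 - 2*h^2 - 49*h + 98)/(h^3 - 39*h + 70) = (h - 7)/(h - 5)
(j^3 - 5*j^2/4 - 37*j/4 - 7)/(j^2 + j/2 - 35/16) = 4*(j^2 - 3*j - 4)/(4*j - 5)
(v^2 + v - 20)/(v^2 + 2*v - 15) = (v - 4)/(v - 3)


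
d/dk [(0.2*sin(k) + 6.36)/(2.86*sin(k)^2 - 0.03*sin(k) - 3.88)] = (-36.3792*sin(k) + 0.286*cos(2*k) - 0.8712)*cos(k)/(-2.86*sin(k)^2 + 0.03*sin(k) + 3.88)^2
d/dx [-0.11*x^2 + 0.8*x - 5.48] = 0.8 - 0.22*x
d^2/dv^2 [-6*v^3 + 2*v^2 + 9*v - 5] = 4 - 36*v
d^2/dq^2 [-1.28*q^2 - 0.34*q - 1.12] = -2.56000000000000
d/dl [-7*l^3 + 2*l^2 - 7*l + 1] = -21*l^2 + 4*l - 7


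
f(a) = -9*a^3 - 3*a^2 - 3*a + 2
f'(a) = -27*a^2 - 6*a - 3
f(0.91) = -10.00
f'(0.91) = -30.82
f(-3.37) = 322.49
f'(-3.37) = -289.42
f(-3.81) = 467.64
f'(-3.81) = -372.07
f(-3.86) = 486.49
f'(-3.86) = -382.13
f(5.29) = -1430.15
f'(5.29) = -790.31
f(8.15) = -5093.81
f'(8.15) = -1845.31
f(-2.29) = 101.22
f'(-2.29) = -130.85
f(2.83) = -234.50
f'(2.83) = -236.22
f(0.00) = 2.00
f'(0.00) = -3.00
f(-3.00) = 227.00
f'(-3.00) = -228.00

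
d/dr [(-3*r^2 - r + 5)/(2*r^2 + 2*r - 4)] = (-r^2 + r - 3/2)/(r^4 + 2*r^3 - 3*r^2 - 4*r + 4)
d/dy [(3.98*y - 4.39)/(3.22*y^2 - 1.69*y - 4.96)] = (-12.8156*y^2 + 28.2716*y - 27.1599)/(10.3684*y^4 - 10.8836*y^3 - 29.0863*y^2 + 16.7648*y + 24.6016)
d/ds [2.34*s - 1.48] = 2.34000000000000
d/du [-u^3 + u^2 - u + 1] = -3*u^2 + 2*u - 1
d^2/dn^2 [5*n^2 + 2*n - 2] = 10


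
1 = 1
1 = 1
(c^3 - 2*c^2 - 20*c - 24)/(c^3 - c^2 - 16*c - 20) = (c - 6)/(c - 5)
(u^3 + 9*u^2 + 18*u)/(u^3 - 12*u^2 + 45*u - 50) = u*(u^2 + 9*u + 18)/(u^3 - 12*u^2 + 45*u - 50)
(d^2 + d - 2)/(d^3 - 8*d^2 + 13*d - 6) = (d + 2)/(d^2 - 7*d + 6)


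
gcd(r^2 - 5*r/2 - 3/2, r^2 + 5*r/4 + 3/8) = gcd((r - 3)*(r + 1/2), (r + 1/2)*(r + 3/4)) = r + 1/2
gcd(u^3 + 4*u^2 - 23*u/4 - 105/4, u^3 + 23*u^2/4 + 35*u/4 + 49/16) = u + 7/2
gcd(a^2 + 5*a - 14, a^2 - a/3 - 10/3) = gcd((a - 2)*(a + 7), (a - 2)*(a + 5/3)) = a - 2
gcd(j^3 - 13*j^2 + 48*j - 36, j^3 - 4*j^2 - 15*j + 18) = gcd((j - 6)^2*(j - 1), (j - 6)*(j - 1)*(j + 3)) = j^2 - 7*j + 6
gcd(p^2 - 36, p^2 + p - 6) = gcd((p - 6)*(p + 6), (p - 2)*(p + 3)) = 1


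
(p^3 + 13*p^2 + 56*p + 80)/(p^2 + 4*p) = p + 9 + 20/p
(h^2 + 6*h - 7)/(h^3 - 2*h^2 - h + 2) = (h + 7)/(h^2 - h - 2)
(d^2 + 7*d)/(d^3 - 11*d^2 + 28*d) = (d + 7)/(d^2 - 11*d + 28)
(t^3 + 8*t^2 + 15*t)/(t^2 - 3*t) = (t^2 + 8*t + 15)/(t - 3)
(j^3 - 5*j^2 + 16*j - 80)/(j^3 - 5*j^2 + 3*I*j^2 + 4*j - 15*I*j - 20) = (j - 4*I)/(j - I)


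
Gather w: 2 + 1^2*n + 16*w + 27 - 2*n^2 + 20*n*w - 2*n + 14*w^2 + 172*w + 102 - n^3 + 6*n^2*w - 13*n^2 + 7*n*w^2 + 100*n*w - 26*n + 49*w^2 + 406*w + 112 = -n^3 - 15*n^2 - 27*n + w^2*(7*n + 63) + w*(6*n^2 + 120*n + 594) + 243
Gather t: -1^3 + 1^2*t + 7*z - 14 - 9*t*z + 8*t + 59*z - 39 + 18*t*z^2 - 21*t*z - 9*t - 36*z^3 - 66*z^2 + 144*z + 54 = t*(18*z^2 - 30*z) - 36*z^3 - 66*z^2 + 210*z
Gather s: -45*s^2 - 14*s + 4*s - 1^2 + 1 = -45*s^2 - 10*s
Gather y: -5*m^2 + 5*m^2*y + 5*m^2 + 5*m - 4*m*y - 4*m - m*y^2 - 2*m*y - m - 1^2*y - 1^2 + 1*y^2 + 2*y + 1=y^2*(1 - m) + y*(5*m^2 - 6*m + 1)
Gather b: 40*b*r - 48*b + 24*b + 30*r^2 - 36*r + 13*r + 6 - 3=b*(40*r - 24) + 30*r^2 - 23*r + 3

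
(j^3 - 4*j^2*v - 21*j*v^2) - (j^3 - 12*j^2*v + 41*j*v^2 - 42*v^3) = 8*j^2*v - 62*j*v^2 + 42*v^3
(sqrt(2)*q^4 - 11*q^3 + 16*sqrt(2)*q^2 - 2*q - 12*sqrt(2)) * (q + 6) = sqrt(2)*q^5 - 11*q^4 + 6*sqrt(2)*q^4 - 66*q^3 + 16*sqrt(2)*q^3 - 2*q^2 + 96*sqrt(2)*q^2 - 12*sqrt(2)*q - 12*q - 72*sqrt(2)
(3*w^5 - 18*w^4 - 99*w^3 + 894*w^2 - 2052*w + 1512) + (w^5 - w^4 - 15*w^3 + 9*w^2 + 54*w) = 4*w^5 - 19*w^4 - 114*w^3 + 903*w^2 - 1998*w + 1512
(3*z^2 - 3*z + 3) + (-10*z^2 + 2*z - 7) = -7*z^2 - z - 4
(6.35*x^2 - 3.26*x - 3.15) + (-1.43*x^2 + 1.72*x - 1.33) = 4.92*x^2 - 1.54*x - 4.48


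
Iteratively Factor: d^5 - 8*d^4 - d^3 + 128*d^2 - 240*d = (d)*(d^4 - 8*d^3 - d^2 + 128*d - 240) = d*(d - 4)*(d^3 - 4*d^2 - 17*d + 60) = d*(d - 5)*(d - 4)*(d^2 + d - 12) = d*(d - 5)*(d - 4)*(d - 3)*(d + 4)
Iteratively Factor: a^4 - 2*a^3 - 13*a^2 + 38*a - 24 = (a - 1)*(a^3 - a^2 - 14*a + 24) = (a - 1)*(a + 4)*(a^2 - 5*a + 6) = (a - 3)*(a - 1)*(a + 4)*(a - 2)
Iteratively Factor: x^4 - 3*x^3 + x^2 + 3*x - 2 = (x - 1)*(x^3 - 2*x^2 - x + 2) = (x - 2)*(x - 1)*(x^2 - 1) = (x - 2)*(x - 1)*(x + 1)*(x - 1)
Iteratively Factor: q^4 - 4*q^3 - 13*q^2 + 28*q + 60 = (q - 3)*(q^3 - q^2 - 16*q - 20) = (q - 3)*(q + 2)*(q^2 - 3*q - 10) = (q - 5)*(q - 3)*(q + 2)*(q + 2)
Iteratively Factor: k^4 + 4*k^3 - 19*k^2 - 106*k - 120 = (k + 2)*(k^3 + 2*k^2 - 23*k - 60) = (k + 2)*(k + 3)*(k^2 - k - 20) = (k - 5)*(k + 2)*(k + 3)*(k + 4)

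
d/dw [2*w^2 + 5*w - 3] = 4*w + 5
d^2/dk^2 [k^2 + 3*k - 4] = 2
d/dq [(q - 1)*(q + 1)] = 2*q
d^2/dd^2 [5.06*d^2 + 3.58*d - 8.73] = 10.1200000000000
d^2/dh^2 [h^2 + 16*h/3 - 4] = 2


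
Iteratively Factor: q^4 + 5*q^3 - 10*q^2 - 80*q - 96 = (q + 2)*(q^3 + 3*q^2 - 16*q - 48) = (q - 4)*(q + 2)*(q^2 + 7*q + 12) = (q - 4)*(q + 2)*(q + 3)*(q + 4)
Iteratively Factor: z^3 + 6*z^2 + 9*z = (z + 3)*(z^2 + 3*z) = z*(z + 3)*(z + 3)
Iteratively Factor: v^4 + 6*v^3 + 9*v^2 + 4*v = (v + 1)*(v^3 + 5*v^2 + 4*v) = v*(v + 1)*(v^2 + 5*v + 4) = v*(v + 1)*(v + 4)*(v + 1)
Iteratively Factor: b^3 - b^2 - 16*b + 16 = (b - 1)*(b^2 - 16) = (b - 1)*(b + 4)*(b - 4)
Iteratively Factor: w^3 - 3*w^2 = (w)*(w^2 - 3*w) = w^2*(w - 3)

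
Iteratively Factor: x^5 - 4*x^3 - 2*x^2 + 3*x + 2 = (x + 1)*(x^4 - x^3 - 3*x^2 + x + 2) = (x - 2)*(x + 1)*(x^3 + x^2 - x - 1) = (x - 2)*(x + 1)^2*(x^2 - 1) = (x - 2)*(x + 1)^3*(x - 1)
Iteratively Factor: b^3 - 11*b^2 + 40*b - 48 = (b - 4)*(b^2 - 7*b + 12) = (b - 4)^2*(b - 3)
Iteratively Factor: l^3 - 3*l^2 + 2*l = (l - 2)*(l^2 - l) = l*(l - 2)*(l - 1)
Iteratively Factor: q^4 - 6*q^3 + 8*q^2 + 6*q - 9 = (q - 3)*(q^3 - 3*q^2 - q + 3) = (q - 3)^2*(q^2 - 1) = (q - 3)^2*(q + 1)*(q - 1)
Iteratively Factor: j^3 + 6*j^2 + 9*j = (j)*(j^2 + 6*j + 9) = j*(j + 3)*(j + 3)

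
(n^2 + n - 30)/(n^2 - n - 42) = (n - 5)/(n - 7)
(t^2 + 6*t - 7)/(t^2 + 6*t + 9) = (t^2 + 6*t - 7)/(t^2 + 6*t + 9)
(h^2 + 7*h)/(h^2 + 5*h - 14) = h/(h - 2)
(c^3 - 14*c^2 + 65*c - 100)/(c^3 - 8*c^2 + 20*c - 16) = (c^2 - 10*c + 25)/(c^2 - 4*c + 4)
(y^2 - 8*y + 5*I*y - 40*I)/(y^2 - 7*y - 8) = (y + 5*I)/(y + 1)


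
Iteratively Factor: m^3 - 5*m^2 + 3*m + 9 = (m - 3)*(m^2 - 2*m - 3) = (m - 3)^2*(m + 1)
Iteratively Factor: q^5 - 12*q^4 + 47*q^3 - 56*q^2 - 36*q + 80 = (q + 1)*(q^4 - 13*q^3 + 60*q^2 - 116*q + 80) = (q - 4)*(q + 1)*(q^3 - 9*q^2 + 24*q - 20) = (q - 4)*(q - 2)*(q + 1)*(q^2 - 7*q + 10) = (q - 5)*(q - 4)*(q - 2)*(q + 1)*(q - 2)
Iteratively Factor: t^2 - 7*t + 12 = (t - 3)*(t - 4)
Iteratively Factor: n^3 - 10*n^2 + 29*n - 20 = (n - 4)*(n^2 - 6*n + 5) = (n - 4)*(n - 1)*(n - 5)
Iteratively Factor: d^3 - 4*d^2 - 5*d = (d - 5)*(d^2 + d) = d*(d - 5)*(d + 1)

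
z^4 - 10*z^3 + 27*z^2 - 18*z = z*(z - 6)*(z - 3)*(z - 1)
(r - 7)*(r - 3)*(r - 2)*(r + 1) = r^4 - 11*r^3 + 29*r^2 - r - 42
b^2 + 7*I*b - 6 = (b + I)*(b + 6*I)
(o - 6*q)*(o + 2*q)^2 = o^3 - 2*o^2*q - 20*o*q^2 - 24*q^3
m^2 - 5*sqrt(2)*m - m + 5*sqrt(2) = (m - 1)*(m - 5*sqrt(2))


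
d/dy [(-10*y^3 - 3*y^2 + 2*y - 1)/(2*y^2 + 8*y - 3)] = 2*(-10*y^4 - 80*y^3 + 31*y^2 + 11*y + 1)/(4*y^4 + 32*y^3 + 52*y^2 - 48*y + 9)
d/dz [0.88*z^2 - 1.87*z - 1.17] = 1.76*z - 1.87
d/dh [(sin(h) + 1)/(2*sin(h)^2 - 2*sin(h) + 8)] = (-2*sin(h) + cos(h)^2 + 4)*cos(h)/(2*(sin(h)^2 - sin(h) + 4)^2)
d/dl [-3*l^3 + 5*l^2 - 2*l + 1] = -9*l^2 + 10*l - 2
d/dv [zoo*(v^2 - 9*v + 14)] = zoo*(v + 1)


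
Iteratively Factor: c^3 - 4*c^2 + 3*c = (c)*(c^2 - 4*c + 3) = c*(c - 3)*(c - 1)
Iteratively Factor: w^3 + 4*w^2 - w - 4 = (w - 1)*(w^2 + 5*w + 4) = (w - 1)*(w + 4)*(w + 1)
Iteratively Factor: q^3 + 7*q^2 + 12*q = (q)*(q^2 + 7*q + 12) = q*(q + 3)*(q + 4)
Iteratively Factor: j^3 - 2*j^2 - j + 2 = (j + 1)*(j^2 - 3*j + 2) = (j - 1)*(j + 1)*(j - 2)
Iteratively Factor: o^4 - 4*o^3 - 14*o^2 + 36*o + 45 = (o - 5)*(o^3 + o^2 - 9*o - 9) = (o - 5)*(o + 3)*(o^2 - 2*o - 3) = (o - 5)*(o - 3)*(o + 3)*(o + 1)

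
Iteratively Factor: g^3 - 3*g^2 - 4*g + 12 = (g - 3)*(g^2 - 4) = (g - 3)*(g - 2)*(g + 2)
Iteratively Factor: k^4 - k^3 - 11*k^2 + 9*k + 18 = (k + 3)*(k^3 - 4*k^2 + k + 6) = (k - 2)*(k + 3)*(k^2 - 2*k - 3) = (k - 3)*(k - 2)*(k + 3)*(k + 1)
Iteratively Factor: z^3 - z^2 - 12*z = (z - 4)*(z^2 + 3*z) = (z - 4)*(z + 3)*(z)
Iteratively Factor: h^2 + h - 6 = (h - 2)*(h + 3)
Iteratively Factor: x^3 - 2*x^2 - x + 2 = (x - 2)*(x^2 - 1) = (x - 2)*(x + 1)*(x - 1)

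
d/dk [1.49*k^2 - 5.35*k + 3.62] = 2.98*k - 5.35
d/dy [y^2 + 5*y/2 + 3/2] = 2*y + 5/2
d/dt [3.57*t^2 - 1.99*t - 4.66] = 7.14*t - 1.99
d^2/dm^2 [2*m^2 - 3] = 4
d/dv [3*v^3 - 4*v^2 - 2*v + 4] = 9*v^2 - 8*v - 2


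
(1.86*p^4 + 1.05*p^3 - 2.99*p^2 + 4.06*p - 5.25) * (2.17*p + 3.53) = 4.0362*p^5 + 8.8443*p^4 - 2.7818*p^3 - 1.7445*p^2 + 2.9393*p - 18.5325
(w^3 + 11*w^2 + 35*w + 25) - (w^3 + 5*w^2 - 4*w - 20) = 6*w^2 + 39*w + 45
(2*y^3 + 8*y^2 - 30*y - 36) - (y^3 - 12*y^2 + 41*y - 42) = y^3 + 20*y^2 - 71*y + 6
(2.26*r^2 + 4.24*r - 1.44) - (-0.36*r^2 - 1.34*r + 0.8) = 2.62*r^2 + 5.58*r - 2.24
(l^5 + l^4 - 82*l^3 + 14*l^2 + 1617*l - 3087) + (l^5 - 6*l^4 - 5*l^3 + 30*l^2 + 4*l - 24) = 2*l^5 - 5*l^4 - 87*l^3 + 44*l^2 + 1621*l - 3111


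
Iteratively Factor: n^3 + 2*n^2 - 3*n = (n - 1)*(n^2 + 3*n) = n*(n - 1)*(n + 3)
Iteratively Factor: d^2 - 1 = (d - 1)*(d + 1)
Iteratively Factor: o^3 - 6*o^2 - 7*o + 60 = (o + 3)*(o^2 - 9*o + 20) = (o - 4)*(o + 3)*(o - 5)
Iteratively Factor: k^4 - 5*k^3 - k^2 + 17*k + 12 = (k - 4)*(k^3 - k^2 - 5*k - 3) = (k - 4)*(k - 3)*(k^2 + 2*k + 1) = (k - 4)*(k - 3)*(k + 1)*(k + 1)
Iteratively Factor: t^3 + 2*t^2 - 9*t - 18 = (t + 3)*(t^2 - t - 6) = (t + 2)*(t + 3)*(t - 3)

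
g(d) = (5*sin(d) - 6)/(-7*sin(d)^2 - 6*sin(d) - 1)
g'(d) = (14*sin(d)*cos(d) + 6*cos(d))*(5*sin(d) - 6)/(-7*sin(d)^2 - 6*sin(d) - 1)^2 + 5*cos(d)/(-7*sin(d)^2 - 6*sin(d) - 1) = (35*sin(d)^2 - 84*sin(d) - 41)*cos(d)/(7*sin(d)^2 + 6*sin(d) + 1)^2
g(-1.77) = 5.91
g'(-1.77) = -4.36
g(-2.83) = -41.50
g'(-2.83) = 345.40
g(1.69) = 0.07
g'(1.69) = 0.06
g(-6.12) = 2.40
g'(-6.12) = -11.37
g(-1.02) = 10.58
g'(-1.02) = 31.15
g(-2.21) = 14.44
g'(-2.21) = -60.74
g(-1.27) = 6.51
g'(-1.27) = 7.70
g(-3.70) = 0.55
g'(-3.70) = 1.70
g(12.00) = -42.55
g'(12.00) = 286.72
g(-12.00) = 0.53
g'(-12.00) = -1.65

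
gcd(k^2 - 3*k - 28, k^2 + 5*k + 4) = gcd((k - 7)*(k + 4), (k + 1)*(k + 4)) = k + 4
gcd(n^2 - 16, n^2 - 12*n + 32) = n - 4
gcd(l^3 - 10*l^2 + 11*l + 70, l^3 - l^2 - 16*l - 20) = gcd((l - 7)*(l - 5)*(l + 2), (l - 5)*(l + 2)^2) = l^2 - 3*l - 10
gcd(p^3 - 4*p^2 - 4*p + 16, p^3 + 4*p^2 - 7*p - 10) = p - 2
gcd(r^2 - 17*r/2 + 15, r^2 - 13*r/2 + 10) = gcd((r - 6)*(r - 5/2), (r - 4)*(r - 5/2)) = r - 5/2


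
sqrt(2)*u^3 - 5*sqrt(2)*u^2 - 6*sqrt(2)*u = u*(u - 6)*(sqrt(2)*u + sqrt(2))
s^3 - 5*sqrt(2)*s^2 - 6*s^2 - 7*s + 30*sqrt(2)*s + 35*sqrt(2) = (s - 7)*(s + 1)*(s - 5*sqrt(2))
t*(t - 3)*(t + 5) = t^3 + 2*t^2 - 15*t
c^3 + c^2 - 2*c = c*(c - 1)*(c + 2)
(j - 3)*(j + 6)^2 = j^3 + 9*j^2 - 108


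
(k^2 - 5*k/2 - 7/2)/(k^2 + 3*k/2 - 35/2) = (k + 1)/(k + 5)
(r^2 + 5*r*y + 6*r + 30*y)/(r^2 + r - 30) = (r + 5*y)/(r - 5)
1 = 1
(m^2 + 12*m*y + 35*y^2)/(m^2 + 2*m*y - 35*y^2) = (-m - 5*y)/(-m + 5*y)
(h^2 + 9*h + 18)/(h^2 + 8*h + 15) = (h + 6)/(h + 5)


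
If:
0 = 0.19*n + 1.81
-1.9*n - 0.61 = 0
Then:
No Solution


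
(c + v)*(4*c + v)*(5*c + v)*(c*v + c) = 20*c^4*v + 20*c^4 + 29*c^3*v^2 + 29*c^3*v + 10*c^2*v^3 + 10*c^2*v^2 + c*v^4 + c*v^3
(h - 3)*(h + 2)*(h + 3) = h^3 + 2*h^2 - 9*h - 18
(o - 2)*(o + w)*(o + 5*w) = o^3 + 6*o^2*w - 2*o^2 + 5*o*w^2 - 12*o*w - 10*w^2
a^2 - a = a*(a - 1)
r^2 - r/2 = r*(r - 1/2)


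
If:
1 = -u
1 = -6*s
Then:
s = -1/6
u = -1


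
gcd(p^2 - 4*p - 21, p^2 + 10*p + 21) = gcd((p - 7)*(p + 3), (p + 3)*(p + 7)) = p + 3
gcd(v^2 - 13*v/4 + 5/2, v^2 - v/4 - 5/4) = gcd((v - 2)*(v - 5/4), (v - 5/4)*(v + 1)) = v - 5/4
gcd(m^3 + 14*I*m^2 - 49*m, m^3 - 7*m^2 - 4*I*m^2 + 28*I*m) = m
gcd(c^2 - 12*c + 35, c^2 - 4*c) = 1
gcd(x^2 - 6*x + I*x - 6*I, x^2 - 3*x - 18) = x - 6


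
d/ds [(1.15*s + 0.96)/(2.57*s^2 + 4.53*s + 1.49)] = (2.9555*s^2 + 5.2095*s - (1.15*s + 0.96)*(5.14*s + 4.53) + 1.7135)/(2.57*s^2 + 4.53*s + 1.49)^2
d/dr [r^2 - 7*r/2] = 2*r - 7/2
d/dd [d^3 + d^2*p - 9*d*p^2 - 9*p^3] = 3*d^2 + 2*d*p - 9*p^2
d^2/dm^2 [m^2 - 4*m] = 2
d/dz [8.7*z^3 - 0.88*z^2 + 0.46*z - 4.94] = 26.1*z^2 - 1.76*z + 0.46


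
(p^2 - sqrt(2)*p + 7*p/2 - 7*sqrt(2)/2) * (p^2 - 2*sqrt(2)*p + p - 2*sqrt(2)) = p^4 - 3*sqrt(2)*p^3 + 9*p^3/2 - 27*sqrt(2)*p^2/2 + 15*p^2/2 - 21*sqrt(2)*p/2 + 18*p + 14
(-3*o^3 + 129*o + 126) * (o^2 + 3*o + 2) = -3*o^5 - 9*o^4 + 123*o^3 + 513*o^2 + 636*o + 252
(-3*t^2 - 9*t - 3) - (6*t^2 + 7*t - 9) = -9*t^2 - 16*t + 6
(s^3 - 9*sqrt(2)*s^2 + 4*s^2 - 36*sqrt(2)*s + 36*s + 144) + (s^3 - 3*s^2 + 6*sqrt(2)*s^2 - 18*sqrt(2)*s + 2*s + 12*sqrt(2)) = 2*s^3 - 3*sqrt(2)*s^2 + s^2 - 54*sqrt(2)*s + 38*s + 12*sqrt(2) + 144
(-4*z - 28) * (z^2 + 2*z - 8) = -4*z^3 - 36*z^2 - 24*z + 224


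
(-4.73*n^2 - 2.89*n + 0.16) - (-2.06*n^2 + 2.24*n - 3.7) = -2.67*n^2 - 5.13*n + 3.86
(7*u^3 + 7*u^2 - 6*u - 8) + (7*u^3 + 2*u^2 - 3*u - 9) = 14*u^3 + 9*u^2 - 9*u - 17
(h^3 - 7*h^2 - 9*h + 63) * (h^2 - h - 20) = h^5 - 8*h^4 - 22*h^3 + 212*h^2 + 117*h - 1260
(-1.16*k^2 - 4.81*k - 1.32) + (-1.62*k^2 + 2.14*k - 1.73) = -2.78*k^2 - 2.67*k - 3.05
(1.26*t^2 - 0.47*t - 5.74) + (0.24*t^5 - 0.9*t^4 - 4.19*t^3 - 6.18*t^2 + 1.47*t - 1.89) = 0.24*t^5 - 0.9*t^4 - 4.19*t^3 - 4.92*t^2 + 1.0*t - 7.63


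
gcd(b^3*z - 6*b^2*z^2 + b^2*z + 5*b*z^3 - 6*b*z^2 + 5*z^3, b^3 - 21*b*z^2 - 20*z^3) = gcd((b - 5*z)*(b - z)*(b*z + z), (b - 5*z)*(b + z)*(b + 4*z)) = -b + 5*z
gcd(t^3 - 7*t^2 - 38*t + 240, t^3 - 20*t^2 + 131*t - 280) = t^2 - 13*t + 40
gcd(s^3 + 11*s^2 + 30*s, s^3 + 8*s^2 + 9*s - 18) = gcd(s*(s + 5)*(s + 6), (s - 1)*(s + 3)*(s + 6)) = s + 6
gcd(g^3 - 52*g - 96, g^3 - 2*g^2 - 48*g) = g^2 - 2*g - 48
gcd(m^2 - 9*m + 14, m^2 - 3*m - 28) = m - 7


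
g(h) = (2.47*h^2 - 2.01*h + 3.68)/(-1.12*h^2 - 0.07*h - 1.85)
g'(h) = (2.24*h + 0.07)*(2.47*h^2 - 2.01*h + 3.68)/(-1.12*h^2 - 0.07*h - 1.85)^2 + (4.94*h - 2.01)/(-1.12*h^2 - 0.07*h - 1.85) = (-2.4241*h^2 - 0.895799999999999*h + 3.9761)/(1.2544*h^4 + 0.1568*h^3 + 4.1489*h^2 + 0.259*h + 3.4225)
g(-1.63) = -2.87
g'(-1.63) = -0.05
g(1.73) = -1.43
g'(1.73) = -0.17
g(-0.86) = -2.76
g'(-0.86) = 0.43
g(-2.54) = -2.78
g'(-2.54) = -0.12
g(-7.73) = -2.44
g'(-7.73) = -0.03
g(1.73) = -1.43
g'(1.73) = -0.17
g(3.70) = -1.72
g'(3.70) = -0.11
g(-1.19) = -2.85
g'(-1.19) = 0.14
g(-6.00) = -2.51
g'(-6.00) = -0.04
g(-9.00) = -2.41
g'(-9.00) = -0.02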